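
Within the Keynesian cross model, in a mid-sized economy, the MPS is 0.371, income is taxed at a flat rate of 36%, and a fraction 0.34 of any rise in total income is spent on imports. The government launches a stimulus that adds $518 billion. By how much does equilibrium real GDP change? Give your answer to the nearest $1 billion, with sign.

+$553 billion

MPC = 1 − MPS = 1 − 0.371 = 0.629.
Expenditure multiplier = 1/(1 − c(1−t) + m) = 1/(1 − 0.629×0.64 + 0.34) = 1/0.93744 ≈ 1.067.
ΔY = k × ΔG = (+$518 billion) / 0.93744 ≈ +$553 billion.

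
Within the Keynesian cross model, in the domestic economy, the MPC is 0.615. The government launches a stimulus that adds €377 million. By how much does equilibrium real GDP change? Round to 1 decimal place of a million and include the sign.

+€979.2 million

Spending multiplier = 1/(1 − MPC) = 1/(1 − 0.615) = 1/0.385 ≈ 2.597.
ΔY = k × ΔG = (+€377 million) / 0.385 ≈ +€979.2 million.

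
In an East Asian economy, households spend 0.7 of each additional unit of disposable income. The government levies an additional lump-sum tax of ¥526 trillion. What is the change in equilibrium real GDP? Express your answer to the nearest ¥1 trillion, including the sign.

A lump-sum tax change of +¥526 trillion shifts disposable income by −¥526 trillion; first-round consumption changes by −c × ΔT = −0.7 × (+¥526 trillion) = −¥368.2 trillion.
Expenditure multiplier = 1/(1 − MPC) = 1/(1 − 0.7) = 1/0.3 ≈ 3.333.
The tax multiplier is −c × k ≈ −2.333, so ΔY = k × (−c·ΔT) = (−¥368.2 trillion) / 0.3 ≈ −¥1,227 trillion.

−¥1,227 trillion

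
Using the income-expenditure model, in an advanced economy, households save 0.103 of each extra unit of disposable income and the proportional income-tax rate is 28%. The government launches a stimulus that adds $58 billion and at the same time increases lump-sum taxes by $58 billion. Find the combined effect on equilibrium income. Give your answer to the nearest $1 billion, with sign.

+$17 billion

MPC = 1 − MPS = 1 − 0.103 = 0.897.
Expenditure multiplier = 1/(1 − c(1−t)) = 1/(1 − 0.897×0.72) = 1/0.35416 ≈ 2.824.
ΔG contributes k·ΔG = (+$58 billion) / 0.35416 ≈ +$163.8 billion.
ΔT of +$58 billion changes first-round spending by −c·ΔT = −$52.026 billion, contributing k·(−c·ΔT) = (−$52.026 billion) / 0.35416 ≈ −$146.9 billion.
Net ΔY = k(ΔG − c·ΔT) = (+$5.974 billion) / 0.35416 ≈ +$17 billion.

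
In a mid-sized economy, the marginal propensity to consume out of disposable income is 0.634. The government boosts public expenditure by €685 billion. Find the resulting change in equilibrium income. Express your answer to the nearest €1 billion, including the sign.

Government-spending multiplier = 1/(1 − MPC) = 1/(1 − 0.634) = 1/0.366 ≈ 2.732.
ΔY = k × ΔG = (+€685 billion) / 0.366 ≈ +€1,872 billion.

+€1,872 billion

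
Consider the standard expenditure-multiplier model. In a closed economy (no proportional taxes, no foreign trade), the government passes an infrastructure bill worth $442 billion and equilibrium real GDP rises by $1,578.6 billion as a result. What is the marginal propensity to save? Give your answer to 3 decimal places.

0.280

Implied spending multiplier k = ΔY/ΔG = 1,578.6/442 ≈ 3.5715.
Since k = 1/(1 − MPC), MPC = 1 − 1/k = 1 − ΔG/ΔY = 1 − 442/1,578.6 ≈ 0.720.
MPS = 1 − MPC = 0.280.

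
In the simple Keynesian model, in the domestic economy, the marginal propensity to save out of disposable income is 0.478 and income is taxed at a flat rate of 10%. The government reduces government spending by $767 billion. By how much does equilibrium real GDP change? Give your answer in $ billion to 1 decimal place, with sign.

MPC = 1 − MPS = 1 − 0.478 = 0.522.
Government-spending multiplier = 1/(1 − c(1−t)) = 1/(1 − 0.522×0.9) = 1/0.5302 ≈ 1.886.
ΔY = k × ΔG = (−$767 billion) / 0.5302 ≈ −$1,446.6 billion.

−$1,446.6 billion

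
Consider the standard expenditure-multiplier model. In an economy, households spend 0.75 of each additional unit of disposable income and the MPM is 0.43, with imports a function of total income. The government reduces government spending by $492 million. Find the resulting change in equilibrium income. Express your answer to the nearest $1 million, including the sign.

−$724 million

Government-spending multiplier = 1/(1 − c + m) = 1/(1 − 0.75 + 0.43) = 1/0.68 ≈ 1.471.
ΔY = k × ΔG = (−$492 million) / 0.68 ≈ −$724 million.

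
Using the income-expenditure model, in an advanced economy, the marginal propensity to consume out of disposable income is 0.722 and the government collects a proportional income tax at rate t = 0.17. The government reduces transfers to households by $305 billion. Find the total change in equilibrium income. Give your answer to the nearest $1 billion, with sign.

The transfer change shifts disposable income by −$305 billion, so first-round consumption changes by c·ΔTR = 0.722 × (−$305 billion) = −$220.21 billion.
Expenditure multiplier = 1/(1 − c(1−t)) = 1/(1 − 0.722×0.83) = 1/0.40074 ≈ 2.495.
The transfer multiplier is c × k ≈ 1.802, so ΔY = k × (c·ΔTR) = (−$220.21 billion) / 0.40074 ≈ −$550 billion.

−$550 billion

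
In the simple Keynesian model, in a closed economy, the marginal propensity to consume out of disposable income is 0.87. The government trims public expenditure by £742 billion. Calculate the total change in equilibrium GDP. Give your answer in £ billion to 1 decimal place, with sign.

Expenditure multiplier = 1/(1 − MPC) = 1/(1 − 0.87) = 1/0.13 ≈ 7.692.
ΔY = k × ΔG = (−£742 billion) / 0.13 ≈ −£5,707.7 billion.

−£5,707.7 billion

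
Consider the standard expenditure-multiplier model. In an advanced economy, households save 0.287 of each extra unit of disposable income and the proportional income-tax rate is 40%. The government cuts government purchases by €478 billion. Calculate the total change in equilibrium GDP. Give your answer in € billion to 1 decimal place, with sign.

MPC = 1 − MPS = 1 − 0.287 = 0.713.
Expenditure multiplier = 1/(1 − c(1−t)) = 1/(1 − 0.713×0.6) = 1/0.5722 ≈ 1.748.
ΔY = k × ΔG = (−€478 billion) / 0.5722 ≈ −€835.4 billion.

−€835.4 billion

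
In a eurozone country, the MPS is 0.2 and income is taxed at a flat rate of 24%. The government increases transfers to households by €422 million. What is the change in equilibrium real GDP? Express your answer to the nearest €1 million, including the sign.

MPC = 1 − MPS = 1 − 0.2 = 0.8.
The transfer change shifts disposable income by +€422 million, so first-round consumption changes by c·ΔTR = 0.8 × (+€422 million) = +€337.6 million.
Expenditure multiplier = 1/(1 − c(1−t)) = 1/(1 − 0.8×0.76) = 1/0.392 ≈ 2.551.
The transfer multiplier is c × k ≈ 2.041, so ΔY = k × (c·ΔTR) = (+€337.6 million) / 0.392 ≈ +€861 million.

+€861 million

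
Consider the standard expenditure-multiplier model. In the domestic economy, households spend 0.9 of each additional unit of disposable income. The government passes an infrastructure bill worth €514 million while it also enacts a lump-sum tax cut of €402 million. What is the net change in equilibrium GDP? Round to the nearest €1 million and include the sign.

Expenditure multiplier = 1/(1 − MPC) = 1/(1 − 0.9) = 1/0.1 = 10.
ΔG contributes k·ΔG = (+€514 million) / 0.1 = +€5,140 million.
ΔT of −€402 million changes first-round spending by −c·ΔT = +€361.8 million, contributing k·(−c·ΔT) = (+€361.8 million) / 0.1 = +€3,618 million.
Net ΔY = k(ΔG − c·ΔT) = (+€875.8 million) / 0.1 = +€8,758 million.

+€8,758 million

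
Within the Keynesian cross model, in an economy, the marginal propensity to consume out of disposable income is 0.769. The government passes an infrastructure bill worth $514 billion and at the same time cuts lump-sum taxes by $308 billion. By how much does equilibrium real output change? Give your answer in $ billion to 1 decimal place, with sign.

Expenditure multiplier = 1/(1 − MPC) = 1/(1 − 0.769) = 1/0.231 ≈ 4.329.
ΔG contributes k·ΔG = (+$514 billion) / 0.231 ≈ +$2,225.1 billion.
ΔT of −$308 billion changes first-round spending by −c·ΔT = +$236.852 billion, contributing k·(−c·ΔT) = (+$236.852 billion) / 0.231 ≈ +$1,025.3 billion.
Net ΔY = k(ΔG − c·ΔT) = (+$750.852 billion) / 0.231 ≈ +$3,250.4 billion.

+$3,250.4 billion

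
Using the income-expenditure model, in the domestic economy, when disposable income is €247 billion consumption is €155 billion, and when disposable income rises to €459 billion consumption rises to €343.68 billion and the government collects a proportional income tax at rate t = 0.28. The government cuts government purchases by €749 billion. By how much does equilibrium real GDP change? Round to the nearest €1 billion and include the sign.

MPC = ΔC/ΔYd = (343.68 − 155)/(459 − 247) = 188.68/212 = 0.89.
Spending multiplier = 1/(1 − c(1−t)) = 1/(1 − 0.89×0.72) = 1/0.3592 ≈ 2.784.
ΔY = k × ΔG = (−€749 billion) / 0.3592 ≈ −€2,085 billion.

−€2,085 billion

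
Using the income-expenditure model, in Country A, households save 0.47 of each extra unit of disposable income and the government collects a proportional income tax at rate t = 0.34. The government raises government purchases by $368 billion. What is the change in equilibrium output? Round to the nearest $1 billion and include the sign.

+$566 billion

MPC = 1 − MPS = 1 − 0.47 = 0.53.
Expenditure multiplier = 1/(1 − c(1−t)) = 1/(1 − 0.53×0.66) = 1/0.6502 ≈ 1.538.
ΔY = k × ΔG = (+$368 billion) / 0.6502 ≈ +$566 billion.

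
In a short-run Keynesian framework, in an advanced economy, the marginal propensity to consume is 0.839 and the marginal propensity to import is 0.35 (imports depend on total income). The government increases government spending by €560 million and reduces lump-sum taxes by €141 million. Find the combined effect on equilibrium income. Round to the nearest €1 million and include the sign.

+€1,327 million

Expenditure multiplier = 1/(1 − c + m) = 1/(1 − 0.839 + 0.35) = 1/0.511 ≈ 1.957.
ΔG contributes k·ΔG = (+€560 million) / 0.511 ≈ +€1,095.9 million.
ΔT of −€141 million changes first-round spending by −c·ΔT = +€118.299 million, contributing k·(−c·ΔT) = (+€118.299 million) / 0.511 ≈ +€231.5 million.
Net ΔY = k(ΔG − c·ΔT) = (+€678.299 million) / 0.511 ≈ +€1,327 million.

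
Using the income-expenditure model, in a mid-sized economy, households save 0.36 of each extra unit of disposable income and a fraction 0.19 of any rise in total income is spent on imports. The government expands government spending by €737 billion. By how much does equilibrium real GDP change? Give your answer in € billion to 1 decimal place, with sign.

MPC = 1 − MPS = 1 − 0.36 = 0.64.
Government-spending multiplier = 1/(1 − c + m) = 1/(1 − 0.64 + 0.19) = 1/0.55 ≈ 1.818.
ΔY = k × ΔG = (+€737 billion) / 0.55 = +€1,340 billion.

+€1,340.0 billion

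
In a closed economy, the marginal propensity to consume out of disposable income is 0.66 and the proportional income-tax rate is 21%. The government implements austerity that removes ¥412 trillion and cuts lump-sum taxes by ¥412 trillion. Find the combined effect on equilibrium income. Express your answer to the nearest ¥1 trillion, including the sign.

Expenditure multiplier = 1/(1 − c(1−t)) = 1/(1 − 0.66×0.79) = 1/0.4786 ≈ 2.089.
ΔG contributes k·ΔG = (−¥412 trillion) / 0.4786 ≈ −¥860.8 trillion.
ΔT of −¥412 trillion changes first-round spending by −c·ΔT = +¥271.92 trillion, contributing k·(−c·ΔT) = (+¥271.92 trillion) / 0.4786 ≈ +¥568.2 trillion.
Net ΔY = k(ΔG − c·ΔT) = (−¥140.08 trillion) / 0.4786 ≈ −¥293 trillion.

−¥293 trillion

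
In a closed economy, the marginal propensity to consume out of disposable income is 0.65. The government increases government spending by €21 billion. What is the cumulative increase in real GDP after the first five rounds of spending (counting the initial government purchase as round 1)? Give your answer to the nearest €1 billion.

Round 1 adds ΔG = €21 billion; each later round is MPC = 0.65 times the previous.
After 5 rounds: 21 + 13.65 + 8.8725 + 5.767125 + 3.74863125 = ΔG·(1 − c^5)/(1 − c) = 21 × (1 − 0.1160290625)/0.35 ≈ €53 billion.

€53 billion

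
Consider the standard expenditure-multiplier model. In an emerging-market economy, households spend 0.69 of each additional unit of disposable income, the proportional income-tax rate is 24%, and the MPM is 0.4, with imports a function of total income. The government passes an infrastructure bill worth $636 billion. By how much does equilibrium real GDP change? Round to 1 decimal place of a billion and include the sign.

Spending multiplier = 1/(1 − c(1−t) + m) = 1/(1 − 0.69×0.76 + 0.4) = 1/0.8756 ≈ 1.142.
ΔY = k × ΔG = (+$636 billion) / 0.8756 ≈ +$726.4 billion.

+$726.4 billion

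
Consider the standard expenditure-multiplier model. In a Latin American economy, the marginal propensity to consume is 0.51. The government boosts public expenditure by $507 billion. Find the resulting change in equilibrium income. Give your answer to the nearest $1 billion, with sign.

Spending multiplier = 1/(1 − MPC) = 1/(1 − 0.51) = 1/0.49 ≈ 2.041.
ΔY = k × ΔG = (+$507 billion) / 0.49 ≈ +$1,035 billion.

+$1,035 billion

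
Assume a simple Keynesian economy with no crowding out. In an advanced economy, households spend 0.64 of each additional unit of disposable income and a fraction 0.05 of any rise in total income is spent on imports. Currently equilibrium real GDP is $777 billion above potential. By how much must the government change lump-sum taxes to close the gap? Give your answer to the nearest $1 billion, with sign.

+$498 billion

Spending multiplier = 1/(1 − c + m) = 1/(1 − 0.64 + 0.05) = 1/0.41 ≈ 2.439.
Tax multiplier = −c·k = −0.64/0.41 ≈ −1.561. Need ΔY = −$777 billion, so ΔT = ΔY/(−c·k) = −(−$777 billion) × 0.41 / 0.64 ≈ +$498 billion.
The government should raise lump-sum taxes by $498 billion.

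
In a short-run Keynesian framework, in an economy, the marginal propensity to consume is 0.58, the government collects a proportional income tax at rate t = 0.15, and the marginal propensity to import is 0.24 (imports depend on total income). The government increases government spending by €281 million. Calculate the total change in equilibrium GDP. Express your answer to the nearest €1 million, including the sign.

+€376 million

Expenditure multiplier = 1/(1 − c(1−t) + m) = 1/(1 − 0.58×0.85 + 0.24) = 1/0.747 ≈ 1.339.
ΔY = k × ΔG = (+€281 million) / 0.747 ≈ +€376 million.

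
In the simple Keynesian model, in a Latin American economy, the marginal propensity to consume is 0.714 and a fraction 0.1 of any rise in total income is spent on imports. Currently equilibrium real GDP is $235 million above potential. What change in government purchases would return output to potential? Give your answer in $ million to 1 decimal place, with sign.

Spending multiplier = 1/(1 − c + m) = 1/(1 − 0.714 + 0.1) = 1/0.386 ≈ 2.591.
Need ΔY = −$235 million, so ΔG = ΔY/k = (−$235 million) × 0.386 ≈ −$90.7 million.
The government should cut government purchases by $90.7 million.

−$90.7 million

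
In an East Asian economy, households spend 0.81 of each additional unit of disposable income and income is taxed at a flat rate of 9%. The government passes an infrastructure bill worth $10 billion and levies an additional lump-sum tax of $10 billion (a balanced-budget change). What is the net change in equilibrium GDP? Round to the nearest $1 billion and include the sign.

+$7 billion

Expenditure multiplier = 1/(1 − c(1−t)) = 1/(1 − 0.81×0.91) = 1/0.2629 ≈ 3.804.
ΔG contributes k·ΔG = (+$10 billion) / 0.2629 ≈ +$38 billion.
ΔT of +$10 billion changes first-round spending by −c·ΔT = −$8.1 billion, contributing k·(−c·ΔT) = (−$8.1 billion) / 0.2629 ≈ −$30.8 billion.
Net ΔY = k(ΔG − c·ΔT) = (+$1.9 billion) / 0.2629 ≈ +$7 billion.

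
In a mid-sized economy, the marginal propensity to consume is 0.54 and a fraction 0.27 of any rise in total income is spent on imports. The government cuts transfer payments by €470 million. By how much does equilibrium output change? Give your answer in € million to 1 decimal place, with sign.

The transfer change shifts disposable income by −€470 million, so first-round consumption changes by c·ΔTR = 0.54 × (−€470 million) = −€253.8 million.
Expenditure multiplier = 1/(1 − c + m) = 1/(1 − 0.54 + 0.27) = 1/0.73 ≈ 1.37.
The transfer multiplier is c × k ≈ 0.74, so ΔY = k × (c·ΔTR) = (−€253.8 million) / 0.73 ≈ −€347.7 million.

−€347.7 million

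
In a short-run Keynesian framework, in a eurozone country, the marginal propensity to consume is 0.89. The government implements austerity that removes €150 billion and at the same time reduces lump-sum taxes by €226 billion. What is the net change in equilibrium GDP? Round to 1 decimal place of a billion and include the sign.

+€464.9 billion

Expenditure multiplier = 1/(1 − MPC) = 1/(1 − 0.89) = 1/0.11 ≈ 9.091.
ΔG contributes k·ΔG = (−€150 billion) / 0.11 ≈ −€1,363.6 billion.
ΔT of −€226 billion changes first-round spending by −c·ΔT = +€201.14 billion, contributing k·(−c·ΔT) = (+€201.14 billion) / 0.11 ≈ +€1,828.5 billion.
Net ΔY = k(ΔG − c·ΔT) = (+€51.14 billion) / 0.11 ≈ +€464.9 billion.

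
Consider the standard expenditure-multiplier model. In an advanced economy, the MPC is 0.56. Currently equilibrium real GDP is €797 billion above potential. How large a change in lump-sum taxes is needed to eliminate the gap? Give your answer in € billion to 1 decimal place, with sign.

+€626.2 billion

Spending multiplier = 1/(1 − MPC) = 1/(1 − 0.56) = 1/0.44 ≈ 2.273.
Tax multiplier = −c·k = −0.56/0.44 ≈ −1.273. Need ΔY = −€797 billion, so ΔT = ΔY/(−c·k) = −(−€797 billion) × 0.44 / 0.56 ≈ +€626.2 billion.
The government should raise lump-sum taxes by €626.2 billion.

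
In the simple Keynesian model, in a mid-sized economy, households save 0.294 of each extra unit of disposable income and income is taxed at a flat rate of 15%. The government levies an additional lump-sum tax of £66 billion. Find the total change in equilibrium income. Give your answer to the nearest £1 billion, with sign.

−£117 billion

MPC = 1 − MPS = 1 − 0.294 = 0.706.
A lump-sum tax change of +£66 billion shifts disposable income by −£66 billion; first-round consumption changes by −c × ΔT = −0.706 × (+£66 billion) = −£46.596 billion.
Expenditure multiplier = 1/(1 − c(1−t)) = 1/(1 − 0.706×0.85) = 1/0.3999 ≈ 2.501.
The tax multiplier is −c × k ≈ −1.765, so ΔY = k × (−c·ΔT) = (−£46.596 billion) / 0.3999 ≈ −£117 billion.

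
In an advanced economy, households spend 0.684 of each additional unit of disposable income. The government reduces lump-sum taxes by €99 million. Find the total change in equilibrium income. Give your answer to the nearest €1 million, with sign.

A lump-sum tax change of −€99 million shifts disposable income by +€99 million; first-round consumption changes by −c × ΔT = −0.684 × (−€99 million) = +€67.716 million.
Expenditure multiplier = 1/(1 − MPC) = 1/(1 − 0.684) = 1/0.316 ≈ 3.165.
The tax multiplier is −c × k ≈ −2.165, so ΔY = k × (−c·ΔT) = (+€67.716 million) / 0.316 ≈ +€214 million.

+€214 million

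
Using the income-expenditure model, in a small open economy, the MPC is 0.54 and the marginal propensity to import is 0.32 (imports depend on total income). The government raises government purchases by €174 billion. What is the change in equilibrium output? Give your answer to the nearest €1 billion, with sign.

+€223 billion

Expenditure multiplier = 1/(1 − c + m) = 1/(1 − 0.54 + 0.32) = 1/0.78 ≈ 1.282.
ΔY = k × ΔG = (+€174 billion) / 0.78 ≈ +€223 billion.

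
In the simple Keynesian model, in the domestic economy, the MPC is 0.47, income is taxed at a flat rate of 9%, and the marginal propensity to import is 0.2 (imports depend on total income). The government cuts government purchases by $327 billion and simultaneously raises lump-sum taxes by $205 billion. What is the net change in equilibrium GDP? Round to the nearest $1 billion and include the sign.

Expenditure multiplier = 1/(1 − c(1−t) + m) = 1/(1 − 0.47×0.91 + 0.2) = 1/0.7723 ≈ 1.295.
ΔG contributes k·ΔG = (−$327 billion) / 0.7723 ≈ −$423.4 billion.
ΔT of +$205 billion changes first-round spending by −c·ΔT = −$96.35 billion, contributing k·(−c·ΔT) = (−$96.35 billion) / 0.7723 ≈ −$124.8 billion.
Net ΔY = k(ΔG − c·ΔT) = (−$423.35 billion) / 0.7723 ≈ −$548 billion.

−$548 billion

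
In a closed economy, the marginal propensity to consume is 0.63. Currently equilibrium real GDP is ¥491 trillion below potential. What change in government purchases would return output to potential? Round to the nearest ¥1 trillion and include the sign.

Spending multiplier = 1/(1 − MPC) = 1/(1 − 0.63) = 1/0.37 ≈ 2.703.
Need ΔY = +¥491 trillion, so ΔG = ΔY/k = (+¥491 trillion) × 0.37 ≈ +¥182 trillion.
The government should increase government purchases by ¥182 trillion.

+¥182 trillion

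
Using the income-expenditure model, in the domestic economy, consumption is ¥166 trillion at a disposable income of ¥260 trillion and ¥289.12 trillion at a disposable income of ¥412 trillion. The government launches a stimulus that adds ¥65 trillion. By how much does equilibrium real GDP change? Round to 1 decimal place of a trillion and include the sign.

MPC = ΔC/ΔYd = (289.12 − 166)/(412 − 260) = 123.12/152 = 0.81.
Spending multiplier = 1/(1 − MPC) = 1/(1 − 0.81) = 1/0.19 ≈ 5.263.
ΔY = k × ΔG = (+¥65 trillion) / 0.19 ≈ +¥342.1 trillion.

+¥342.1 trillion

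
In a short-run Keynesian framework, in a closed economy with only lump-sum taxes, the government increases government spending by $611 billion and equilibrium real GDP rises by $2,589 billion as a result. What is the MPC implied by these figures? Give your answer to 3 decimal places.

Implied spending multiplier k = ΔY/ΔG = 2,589/611 ≈ 4.2373.
Since k = 1/(1 − MPC), MPC = 1 − 1/k = 1 − ΔG/ΔY = 1 − 611/2,589 ≈ 0.764.

0.764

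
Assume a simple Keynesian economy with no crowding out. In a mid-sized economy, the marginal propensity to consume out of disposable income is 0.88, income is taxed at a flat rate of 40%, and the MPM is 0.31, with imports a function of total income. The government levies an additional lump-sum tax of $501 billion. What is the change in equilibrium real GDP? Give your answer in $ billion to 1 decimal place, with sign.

A lump-sum tax change of +$501 billion shifts disposable income by −$501 billion; first-round consumption changes by −c × ΔT = −0.88 × (+$501 billion) = −$440.88 billion.
Expenditure multiplier = 1/(1 − c(1−t) + m) = 1/(1 − 0.88×0.6 + 0.31) = 1/0.782 ≈ 1.279.
The tax multiplier is −c × k ≈ −1.125, so ΔY = k × (−c·ΔT) = (−$440.88 billion) / 0.782 ≈ −$563.8 billion.

−$563.8 billion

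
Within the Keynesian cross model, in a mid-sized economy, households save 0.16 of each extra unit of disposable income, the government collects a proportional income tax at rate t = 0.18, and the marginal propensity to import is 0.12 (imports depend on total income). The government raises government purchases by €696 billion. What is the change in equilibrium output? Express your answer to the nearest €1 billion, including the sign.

MPC = 1 − MPS = 1 − 0.16 = 0.84.
Spending multiplier = 1/(1 − c(1−t) + m) = 1/(1 − 0.84×0.82 + 0.12) = 1/0.4312 ≈ 2.319.
ΔY = k × ΔG = (+€696 billion) / 0.4312 ≈ +€1,614 billion.

+€1,614 billion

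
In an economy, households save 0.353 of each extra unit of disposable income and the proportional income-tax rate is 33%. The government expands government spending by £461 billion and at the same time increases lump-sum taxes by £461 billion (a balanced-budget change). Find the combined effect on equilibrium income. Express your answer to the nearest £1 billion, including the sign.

MPC = 1 − MPS = 1 − 0.353 = 0.647.
Expenditure multiplier = 1/(1 − c(1−t)) = 1/(1 − 0.647×0.67) = 1/0.56651 ≈ 1.765.
ΔG contributes k·ΔG = (+£461 billion) / 0.56651 ≈ +£813.8 billion.
ΔT of +£461 billion changes first-round spending by −c·ΔT = −£298.267 billion, contributing k·(−c·ΔT) = (−£298.267 billion) / 0.56651 ≈ −£526.5 billion.
Net ΔY = k(ΔG − c·ΔT) = (+£162.733 billion) / 0.56651 ≈ +£287 billion.

+£287 billion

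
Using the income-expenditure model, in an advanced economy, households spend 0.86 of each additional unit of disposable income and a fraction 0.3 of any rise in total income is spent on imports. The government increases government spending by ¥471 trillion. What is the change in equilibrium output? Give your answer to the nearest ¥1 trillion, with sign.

+¥1,070 trillion

Expenditure multiplier = 1/(1 − c + m) = 1/(1 − 0.86 + 0.3) = 1/0.44 ≈ 2.273.
ΔY = k × ΔG = (+¥471 trillion) / 0.44 ≈ +¥1,070 trillion.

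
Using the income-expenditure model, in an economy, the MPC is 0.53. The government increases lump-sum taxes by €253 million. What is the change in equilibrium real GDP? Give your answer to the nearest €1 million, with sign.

A lump-sum tax change of +€253 million shifts disposable income by −€253 million; first-round consumption changes by −c × ΔT = −0.53 × (+€253 million) = −€134.09 million.
Expenditure multiplier = 1/(1 − MPC) = 1/(1 − 0.53) = 1/0.47 ≈ 2.128.
The tax multiplier is −c × k ≈ −1.128, so ΔY = k × (−c·ΔT) = (−€134.09 million) / 0.47 ≈ −€285 million.

−€285 million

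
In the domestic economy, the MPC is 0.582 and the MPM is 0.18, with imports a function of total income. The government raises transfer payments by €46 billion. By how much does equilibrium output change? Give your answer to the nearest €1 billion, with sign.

+€45 billion

The transfer change shifts disposable income by +€46 billion, so first-round consumption changes by c·ΔTR = 0.582 × (+€46 billion) = +€26.772 billion.
Expenditure multiplier = 1/(1 − c + m) = 1/(1 − 0.582 + 0.18) = 1/0.598 ≈ 1.672.
The transfer multiplier is c × k ≈ 0.973, so ΔY = k × (c·ΔTR) = (+€26.772 billion) / 0.598 ≈ +€45 billion.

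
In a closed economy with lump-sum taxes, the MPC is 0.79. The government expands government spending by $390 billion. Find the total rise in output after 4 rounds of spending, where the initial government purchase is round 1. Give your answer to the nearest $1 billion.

$1,134 billion

Round 1 adds ΔG = $390 billion; each later round is MPC = 0.79 times the previous.
After 4 rounds: 390 + 308.1 + 243.399 + 192.28521 = ΔG·(1 − c^4)/(1 − c) = 390 × (1 − 0.38950081)/0.21 ≈ $1,134 billion.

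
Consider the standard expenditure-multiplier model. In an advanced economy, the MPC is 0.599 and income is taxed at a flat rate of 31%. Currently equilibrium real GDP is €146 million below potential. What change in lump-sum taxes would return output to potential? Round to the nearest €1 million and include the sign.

Spending multiplier = 1/(1 − c(1−t)) = 1/(1 − 0.599×0.69) = 1/0.58669 ≈ 1.704.
Tax multiplier = −c·k = −0.599/0.58669 ≈ −1.021. Need ΔY = +€146 million, so ΔT = ΔY/(−c·k) = −(+€146 million) × 0.58669 / 0.599 ≈ −€143 million.
The government should cut lump-sum taxes by €143 million.

−€143 million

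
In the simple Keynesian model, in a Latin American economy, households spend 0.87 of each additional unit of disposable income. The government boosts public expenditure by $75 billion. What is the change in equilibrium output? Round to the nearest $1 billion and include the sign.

Spending multiplier = 1/(1 − MPC) = 1/(1 − 0.87) = 1/0.13 ≈ 7.692.
ΔY = k × ΔG = (+$75 billion) / 0.13 ≈ +$577 billion.

+$577 billion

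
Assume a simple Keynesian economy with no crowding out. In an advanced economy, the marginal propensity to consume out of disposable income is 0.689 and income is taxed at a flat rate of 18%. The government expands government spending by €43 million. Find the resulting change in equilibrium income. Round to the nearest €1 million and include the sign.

+€99 million

Expenditure multiplier = 1/(1 − c(1−t)) = 1/(1 − 0.689×0.82) = 1/0.43502 ≈ 2.299.
ΔY = k × ΔG = (+€43 million) / 0.43502 ≈ +€99 million.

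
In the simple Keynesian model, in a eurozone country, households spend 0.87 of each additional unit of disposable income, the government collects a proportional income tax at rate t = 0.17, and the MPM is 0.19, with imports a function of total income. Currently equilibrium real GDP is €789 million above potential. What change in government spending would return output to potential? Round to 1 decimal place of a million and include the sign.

Spending multiplier = 1/(1 − c(1−t) + m) = 1/(1 − 0.87×0.83 + 0.19) = 1/0.4679 ≈ 2.137.
Need ΔY = −€789 million, so ΔG = ΔY/k = (−€789 million) × 0.4679 ≈ −€369.2 million.
The government should cut government spending by €369.2 million.

−€369.2 million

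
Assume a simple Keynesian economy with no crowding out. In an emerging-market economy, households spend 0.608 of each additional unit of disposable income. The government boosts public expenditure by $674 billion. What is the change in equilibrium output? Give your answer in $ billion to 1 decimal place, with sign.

Spending multiplier = 1/(1 − MPC) = 1/(1 − 0.608) = 1/0.392 ≈ 2.551.
ΔY = k × ΔG = (+$674 billion) / 0.392 ≈ +$1,719.4 billion.

+$1,719.4 billion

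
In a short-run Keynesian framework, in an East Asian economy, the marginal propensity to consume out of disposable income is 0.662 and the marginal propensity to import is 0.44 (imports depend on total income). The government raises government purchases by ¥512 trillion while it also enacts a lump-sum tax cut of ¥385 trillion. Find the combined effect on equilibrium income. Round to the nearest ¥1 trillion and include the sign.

+¥986 trillion

Expenditure multiplier = 1/(1 − c + m) = 1/(1 − 0.662 + 0.44) = 1/0.778 ≈ 1.285.
ΔG contributes k·ΔG = (+¥512 trillion) / 0.778 ≈ +¥658.1 trillion.
ΔT of −¥385 trillion changes first-round spending by −c·ΔT = +¥254.87 trillion, contributing k·(−c·ΔT) = (+¥254.87 trillion) / 0.778 ≈ +¥327.6 trillion.
Net ΔY = k(ΔG − c·ΔT) = (+¥766.87 trillion) / 0.778 ≈ +¥986 trillion.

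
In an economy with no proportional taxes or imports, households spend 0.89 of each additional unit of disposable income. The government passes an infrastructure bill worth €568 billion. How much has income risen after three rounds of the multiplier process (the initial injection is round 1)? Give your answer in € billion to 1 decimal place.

€1,523.4 billion

Round 1 adds ΔG = €568 billion; each later round is MPC = 0.89 times the previous.
After 3 rounds: 568 + 505.52 + 449.9128 = ΔG·(1 − c^3)/(1 − c) = 568 × (1 − 0.704969)/0.11 ≈ €1,523.4 billion.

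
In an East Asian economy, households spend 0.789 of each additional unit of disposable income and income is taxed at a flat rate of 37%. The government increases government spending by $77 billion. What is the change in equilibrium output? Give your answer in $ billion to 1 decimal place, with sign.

+$153.1 billion

Government-spending multiplier = 1/(1 − c(1−t)) = 1/(1 − 0.789×0.63) = 1/0.50293 ≈ 1.988.
ΔY = k × ΔG = (+$77 billion) / 0.50293 ≈ +$153.1 billion.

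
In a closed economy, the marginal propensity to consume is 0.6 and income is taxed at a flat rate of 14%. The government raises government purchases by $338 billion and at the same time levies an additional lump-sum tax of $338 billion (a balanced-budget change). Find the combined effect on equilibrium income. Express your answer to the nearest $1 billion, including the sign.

Expenditure multiplier = 1/(1 − c(1−t)) = 1/(1 − 0.6×0.86) = 1/0.484 ≈ 2.066.
ΔG contributes k·ΔG = (+$338 billion) / 0.484 ≈ +$698.3 billion.
ΔT of +$338 billion changes first-round spending by −c·ΔT = −$202.8 billion, contributing k·(−c·ΔT) = (−$202.8 billion) / 0.484 ≈ −$419 billion.
Net ΔY = k(ΔG − c·ΔT) = (+$135.2 billion) / 0.484 ≈ +$279 billion.

+$279 billion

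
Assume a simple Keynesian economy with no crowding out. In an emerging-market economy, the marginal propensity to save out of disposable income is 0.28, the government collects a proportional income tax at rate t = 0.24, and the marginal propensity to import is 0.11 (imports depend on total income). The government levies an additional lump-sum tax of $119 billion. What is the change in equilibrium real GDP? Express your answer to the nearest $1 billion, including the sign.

−$152 billion

MPC = 1 − MPS = 1 − 0.28 = 0.72.
A lump-sum tax change of +$119 billion shifts disposable income by −$119 billion; first-round consumption changes by −c × ΔT = −0.72 × (+$119 billion) = −$85.68 billion.
Expenditure multiplier = 1/(1 − c(1−t) + m) = 1/(1 − 0.72×0.76 + 0.11) = 1/0.5628 ≈ 1.777.
The tax multiplier is −c × k ≈ −1.279, so ΔY = k × (−c·ΔT) = (−$85.68 billion) / 0.5628 ≈ −$152 billion.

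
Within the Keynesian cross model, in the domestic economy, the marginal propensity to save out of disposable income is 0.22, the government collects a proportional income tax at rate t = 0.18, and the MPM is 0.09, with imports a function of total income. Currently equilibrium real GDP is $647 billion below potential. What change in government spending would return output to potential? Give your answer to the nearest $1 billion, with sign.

MPC = 1 − MPS = 1 − 0.22 = 0.78.
Spending multiplier = 1/(1 − c(1−t) + m) = 1/(1 − 0.78×0.82 + 0.09) = 1/0.4504 ≈ 2.22.
Need ΔY = +$647 billion, so ΔG = ΔY/k = (+$647 billion) × 0.4504 ≈ +$291 billion.
The government should increase government spending by $291 billion.

+$291 billion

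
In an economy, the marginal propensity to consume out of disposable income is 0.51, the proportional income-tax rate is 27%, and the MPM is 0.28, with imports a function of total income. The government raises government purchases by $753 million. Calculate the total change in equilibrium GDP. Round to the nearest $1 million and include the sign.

+$830 million

Government-spending multiplier = 1/(1 − c(1−t) + m) = 1/(1 − 0.51×0.73 + 0.28) = 1/0.9077 ≈ 1.102.
ΔY = k × ΔG = (+$753 million) / 0.9077 ≈ +$830 million.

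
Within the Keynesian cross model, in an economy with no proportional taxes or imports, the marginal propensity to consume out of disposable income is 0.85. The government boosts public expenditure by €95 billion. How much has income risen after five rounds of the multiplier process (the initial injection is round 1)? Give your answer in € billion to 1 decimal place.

€352.3 billion

Round 1 adds ΔG = €95 billion; each later round is MPC = 0.85 times the previous.
After 5 rounds: 95 + 80.75 + 68.6375 + 58.341875 + 49.59059375 = ΔG·(1 − c^5)/(1 − c) = 95 × (1 − 0.4437053125)/0.15 ≈ €352.3 billion.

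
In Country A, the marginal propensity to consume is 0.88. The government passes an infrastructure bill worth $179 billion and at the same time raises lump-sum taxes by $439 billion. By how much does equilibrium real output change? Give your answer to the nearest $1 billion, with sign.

−$1,728 billion

Expenditure multiplier = 1/(1 − MPC) = 1/(1 − 0.88) = 1/0.12 ≈ 8.333.
ΔG contributes k·ΔG = (+$179 billion) / 0.12 ≈ +$1,491.7 billion.
ΔT of +$439 billion changes first-round spending by −c·ΔT = −$386.32 billion, contributing k·(−c·ΔT) = (−$386.32 billion) / 0.12 ≈ −$3,219.3 billion.
Net ΔY = k(ΔG − c·ΔT) = (−$207.32 billion) / 0.12 ≈ −$1,728 billion.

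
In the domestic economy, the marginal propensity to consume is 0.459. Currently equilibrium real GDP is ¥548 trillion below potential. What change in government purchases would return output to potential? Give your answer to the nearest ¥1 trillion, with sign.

Spending multiplier = 1/(1 − MPC) = 1/(1 − 0.459) = 1/0.541 ≈ 1.848.
Need ΔY = +¥548 trillion, so ΔG = ΔY/k = (+¥548 trillion) × 0.541 ≈ +¥296 trillion.
The government should increase government purchases by ¥296 trillion.

+¥296 trillion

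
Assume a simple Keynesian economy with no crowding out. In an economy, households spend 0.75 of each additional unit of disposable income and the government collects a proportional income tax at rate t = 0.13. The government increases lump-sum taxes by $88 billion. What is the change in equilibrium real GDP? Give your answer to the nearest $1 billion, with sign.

−$190 billion

A lump-sum tax change of +$88 billion shifts disposable income by −$88 billion; first-round consumption changes by −c × ΔT = −0.75 × (+$88 billion) = −$66 billion.
Expenditure multiplier = 1/(1 − c(1−t)) = 1/(1 − 0.75×0.87) = 1/0.3475 ≈ 2.878.
The tax multiplier is −c × k ≈ −2.158, so ΔY = k × (−c·ΔT) = (−$66 billion) / 0.3475 ≈ −$190 billion.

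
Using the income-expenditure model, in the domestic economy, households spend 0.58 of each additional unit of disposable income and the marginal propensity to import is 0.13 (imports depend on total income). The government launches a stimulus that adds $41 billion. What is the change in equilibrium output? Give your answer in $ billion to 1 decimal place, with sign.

Government-spending multiplier = 1/(1 − c + m) = 1/(1 − 0.58 + 0.13) = 1/0.55 ≈ 1.818.
ΔY = k × ΔG = (+$41 billion) / 0.55 ≈ +$74.5 billion.

+$74.5 billion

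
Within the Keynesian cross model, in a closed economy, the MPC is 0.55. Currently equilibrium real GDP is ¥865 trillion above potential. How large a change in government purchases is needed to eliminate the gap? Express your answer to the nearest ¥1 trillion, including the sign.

Spending multiplier = 1/(1 − MPC) = 1/(1 − 0.55) = 1/0.45 ≈ 2.222.
Need ΔY = −¥865 trillion, so ΔG = ΔY/k = (−¥865 trillion) × 0.45 ≈ −¥389 trillion.
The government should cut government purchases by ¥389 trillion.

−¥389 trillion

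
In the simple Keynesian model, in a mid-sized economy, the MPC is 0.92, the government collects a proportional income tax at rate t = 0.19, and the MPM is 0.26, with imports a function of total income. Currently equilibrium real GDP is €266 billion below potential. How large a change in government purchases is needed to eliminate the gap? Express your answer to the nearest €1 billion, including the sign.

+€137 billion

Spending multiplier = 1/(1 − c(1−t) + m) = 1/(1 − 0.92×0.81 + 0.26) = 1/0.5148 ≈ 1.943.
Need ΔY = +€266 billion, so ΔG = ΔY/k = (+€266 billion) × 0.5148 ≈ +€137 billion.
The government should increase government purchases by €137 billion.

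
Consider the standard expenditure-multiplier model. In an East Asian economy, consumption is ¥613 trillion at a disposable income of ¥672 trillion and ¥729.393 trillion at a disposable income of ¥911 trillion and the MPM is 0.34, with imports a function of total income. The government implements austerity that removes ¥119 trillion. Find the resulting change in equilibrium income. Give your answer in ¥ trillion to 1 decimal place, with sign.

−¥139.5 trillion

MPC = ΔC/ΔYd = (729.393 − 613)/(911 − 672) = 116.393/239 = 0.487.
Spending multiplier = 1/(1 − c + m) = 1/(1 − 0.487 + 0.34) = 1/0.853 ≈ 1.172.
ΔY = k × ΔG = (−¥119 trillion) / 0.853 ≈ −¥139.5 trillion.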